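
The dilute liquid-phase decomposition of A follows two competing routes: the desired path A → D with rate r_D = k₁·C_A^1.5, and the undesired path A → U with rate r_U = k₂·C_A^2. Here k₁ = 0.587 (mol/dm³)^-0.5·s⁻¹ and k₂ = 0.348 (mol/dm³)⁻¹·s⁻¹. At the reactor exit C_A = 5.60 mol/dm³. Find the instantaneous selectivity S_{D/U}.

0.713

S_{D/U} = r_D/r_U = (k₁·C_A^1.5)/(k₂·C_A^2) = (k₁/k₂)·C_A^-0.5.
= (0.587×5.600^1.5) / (0.348×5.600^2) = 7.779/10.91 = 0.713.
The undesired path is higher order in A, so low C_A (CSTR or dilute feed) favours D.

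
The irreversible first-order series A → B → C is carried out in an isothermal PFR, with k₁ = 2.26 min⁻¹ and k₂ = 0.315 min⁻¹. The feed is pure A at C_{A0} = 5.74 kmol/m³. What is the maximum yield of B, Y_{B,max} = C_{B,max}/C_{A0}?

For a first-order series the maximum intermediate yield is C_{B,max}/C_{A0} = (k₁/k₂)^[k₂/(k₂−k₁)].
= (2.26/0.315)^(0.315/(0.315−2.26)) = (7.175)^(-0.1620) = 0.7268.

0.727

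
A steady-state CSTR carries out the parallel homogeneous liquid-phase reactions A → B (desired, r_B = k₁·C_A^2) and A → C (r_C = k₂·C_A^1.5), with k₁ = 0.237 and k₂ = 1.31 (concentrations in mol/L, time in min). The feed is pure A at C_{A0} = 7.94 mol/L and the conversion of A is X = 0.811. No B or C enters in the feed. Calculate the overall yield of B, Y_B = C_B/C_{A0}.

Exit C_A = C_{A0}(1−X) = 7.94×0.189 = 1.501 mol/L.
In a CSTR the entire volume is at exit conditions, so r_B = 0.237×1.501^2 = 0.5337 and r_C = 1.31×1.501^1.5 = 2.408.
Fraction of consumed A going to B: r_B/(r_B+r_C) = 0.1814.
C_B = 0.1814·C_{A0}·X = 0.1814×7.94×0.811 = 1.17 mol/L; Y_B = C_B/C_{A0} = 0.147.

0.147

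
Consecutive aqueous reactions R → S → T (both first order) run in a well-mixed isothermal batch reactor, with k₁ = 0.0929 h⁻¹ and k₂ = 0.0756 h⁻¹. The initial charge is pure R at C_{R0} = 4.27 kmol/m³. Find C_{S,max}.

At the optimum, C_{S,max}/C_{R0} = (k₁/k₂)^[k₂/(k₂−k₁)].
= (0.0929/0.0756)^(0.0756/(0.0756−0.0929)) = (1.229)^(-4.370) = 0.4064.
C_{S,max} = 0.4064×4.27 = 1.74 kmol/m³.

1.74 kmol/m³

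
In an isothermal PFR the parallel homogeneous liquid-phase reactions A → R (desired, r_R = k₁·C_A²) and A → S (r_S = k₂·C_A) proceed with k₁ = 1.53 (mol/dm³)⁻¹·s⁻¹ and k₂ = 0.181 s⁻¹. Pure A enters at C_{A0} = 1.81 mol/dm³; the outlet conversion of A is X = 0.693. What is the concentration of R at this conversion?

1.13 mol/dm³

C_A = C_{A0}(1−X) = 0.5557 mol/dm³.
Along a PFR/batch, dC_S/dC_A = −r_S/(r_R+r_S) = −k₂/(k₂+k₁·C_A).
Integrating from C_{A0} to C_A: C_S = (0.181/1.53)·ln[(0.181+1.53·1.81)/(0.181+1.53·0.556)] = 0.1183·ln(2.950/1.031) = 0.1244 mol/dm³.
Then C_R = (C_{A0}−C_A) − C_S = 1.254 − 0.1244 = 1.130 mol/dm³.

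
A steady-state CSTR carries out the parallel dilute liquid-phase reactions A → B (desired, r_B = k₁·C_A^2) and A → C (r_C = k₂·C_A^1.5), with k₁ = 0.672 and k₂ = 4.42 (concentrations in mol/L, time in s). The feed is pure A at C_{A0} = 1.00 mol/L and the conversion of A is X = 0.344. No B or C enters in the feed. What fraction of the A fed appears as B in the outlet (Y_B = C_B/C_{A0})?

Exit C_A = C_{A0}(1−X) = 1.00×0.656 = 0.6560 mol/L.
Rates in a CSTR are evaluated at the outlet concentration: r_B = 0.672×0.6560^2 = 0.2892, r_C = 4.42×0.6560^1.5 = 2.348.
Fraction of consumed A going to B: r_B/(r_B+r_C) = 0.1096.
C_B = 0.1096·C_{A0}·X = 0.1096×1.00×0.344 = 0.0377 mol/L; Y_B = C_B/C_{A0} = 0.0377.

0.0377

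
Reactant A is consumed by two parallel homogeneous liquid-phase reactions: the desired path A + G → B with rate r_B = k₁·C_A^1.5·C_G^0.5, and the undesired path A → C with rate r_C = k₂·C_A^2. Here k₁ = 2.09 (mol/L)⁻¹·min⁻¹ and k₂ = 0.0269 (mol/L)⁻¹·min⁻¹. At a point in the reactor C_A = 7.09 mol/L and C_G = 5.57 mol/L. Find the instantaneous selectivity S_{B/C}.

68.9

S_{B/C} = r_B/r_C = (k₁·C_A^1.5·C_G^0.5)/(k₂·C_A^2) = (k₁/k₂)·C_A^-0.5·C_G^0.5.
= (2.09×7.090^1.5×5.570^0.5) / (0.0269×7.090^2) = 93.12/1.352 = 68.9.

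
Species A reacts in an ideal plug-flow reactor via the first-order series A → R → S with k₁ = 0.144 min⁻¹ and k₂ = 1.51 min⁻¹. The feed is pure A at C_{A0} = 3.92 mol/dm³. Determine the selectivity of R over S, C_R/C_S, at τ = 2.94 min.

The intermediate concentration in a first-order A→B→C sequence is C_R = k₁C_{A0}(e^(−k₁τ) − e^(−k₂τ))/(k₂−k₁).
e^(−k₁τ) = e^(−0.144×2.94) = e^(−0.4234) = 0.6548; e^(−k₂τ) = e^(−4.439) = 0.01180.
C_R = 0.144×3.92/(1.51−0.144) × (0.6548−0.01180) = 0.4132×0.6430 = 0.2657 mol/dm³.
C_A = C_{A0}e^(−k₁τ) = 2.567 mol/dm³, so C_S = C_{A0}−C_A−C_R = 1.087 mol/dm³; C_R/C_S = 0.244.

0.244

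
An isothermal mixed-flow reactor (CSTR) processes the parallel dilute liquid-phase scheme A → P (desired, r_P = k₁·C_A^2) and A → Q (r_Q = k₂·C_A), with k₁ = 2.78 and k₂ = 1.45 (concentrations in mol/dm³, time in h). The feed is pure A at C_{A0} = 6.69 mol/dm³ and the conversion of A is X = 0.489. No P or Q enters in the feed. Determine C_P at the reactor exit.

Exit C_A = C_{A0}(1−X) = 6.69×0.511 = 3.419 mol/dm³.
Rates in a CSTR are evaluated at the outlet concentration: r_P = 2.78×3.419^2 = 32.49, r_Q = 1.45×3.419 = 4.957.
Fraction of consumed A going to P: r_P/(r_P+r_Q) = 0.8676.
C_P = 0.8676·C_{A0}·X = 0.8676×6.69×0.489 = 2.84 mol/dm³.

2.84 mol/dm³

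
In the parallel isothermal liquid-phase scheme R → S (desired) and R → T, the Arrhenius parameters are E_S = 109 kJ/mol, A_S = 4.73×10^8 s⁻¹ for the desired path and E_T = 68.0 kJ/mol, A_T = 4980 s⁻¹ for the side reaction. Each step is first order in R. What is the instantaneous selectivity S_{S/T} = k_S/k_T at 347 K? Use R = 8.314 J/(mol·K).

Since both paths have the same order in R, the concentration cancels and S_{S/T} = k_S/k_T = (A_S/A_T)·exp[(E_T−E_S)/(RT)].
(E_T−E_S)/(RT) = (68.0−109)×10³/(8.314×347) = -41000/2885 = -14.21.
k_S/k_T = (4.73×10^8/4980)·exp(-14.21) = 94980 × 6.729×10^-7 = 0.0639.

0.0639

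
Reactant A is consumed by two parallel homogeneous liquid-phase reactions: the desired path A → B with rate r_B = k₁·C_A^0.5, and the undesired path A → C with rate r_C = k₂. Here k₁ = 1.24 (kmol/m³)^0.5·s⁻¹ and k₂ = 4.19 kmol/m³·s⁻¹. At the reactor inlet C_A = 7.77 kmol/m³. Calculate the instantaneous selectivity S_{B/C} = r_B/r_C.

S_{B/C} = r_B/r_C = (k₁·C_A^0.5)/(k₂) = (k₁/k₂)·C_A^0.5.
= (1.24×7.770^0.5) / (4.19) = 3.456/4.190 = 0.825.

0.825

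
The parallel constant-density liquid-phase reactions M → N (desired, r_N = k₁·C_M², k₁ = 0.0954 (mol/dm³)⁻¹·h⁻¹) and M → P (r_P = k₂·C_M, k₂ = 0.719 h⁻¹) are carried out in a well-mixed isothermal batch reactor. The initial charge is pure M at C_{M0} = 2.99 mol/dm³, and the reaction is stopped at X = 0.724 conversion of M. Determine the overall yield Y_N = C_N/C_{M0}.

C_M = C_{M0}(1−X) = 0.8252 mol/dm³.
Along a PFR/batch, dC_P/dC_M = −r_P/(r_N+r_P) = −k₂/(k₂+k₁·C_M).
Integrating from C_{M0} to C_M: C_P = (0.719/0.0954)·ln[(0.719+0.0954·2.99)/(0.719+0.0954·0.825)] = 7.537·ln(1.004/0.7977) = 1.735 mol/dm³.
Then C_N = (C_{M0}−C_M) − C_P = 2.165 − 1.735 = 0.4296 mol/dm³.
Y_N = C_N/C_{M0} = 0.4296/2.99 = 0.144.

0.144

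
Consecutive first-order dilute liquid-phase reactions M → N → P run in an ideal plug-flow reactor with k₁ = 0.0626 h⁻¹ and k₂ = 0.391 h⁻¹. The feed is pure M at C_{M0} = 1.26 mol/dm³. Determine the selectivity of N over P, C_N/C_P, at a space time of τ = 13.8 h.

0.159

The intermediate concentration in a first-order A→B→C sequence is C_N = k₁C_{M0}(e^(−k₁τ) − e^(−k₂τ))/(k₂−k₁).
e^(−k₁τ) = e^(−0.0626×13.8) = e^(−0.8639) = 0.4215; e^(−k₂τ) = e^(−5.396) = 0.004536.
C_N = 0.0626×1.26/(0.391−0.0626) × (0.4215−0.004536) = 0.2402×0.4170 = 0.1002 mol/dm³.
C_M = C_{M0}e^(−k₁τ) = 0.5311 mol/dm³, so C_P = C_{M0}−C_M−C_N = 0.6287 mol/dm³; C_N/C_P = 0.159.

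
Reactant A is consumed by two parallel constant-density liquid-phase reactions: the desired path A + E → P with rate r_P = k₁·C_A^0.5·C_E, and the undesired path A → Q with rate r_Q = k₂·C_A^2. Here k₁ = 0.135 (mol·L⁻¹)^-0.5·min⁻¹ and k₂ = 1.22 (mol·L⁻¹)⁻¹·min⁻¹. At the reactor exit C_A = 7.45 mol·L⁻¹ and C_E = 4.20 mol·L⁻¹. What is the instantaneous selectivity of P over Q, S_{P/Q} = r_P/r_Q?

0.0229

S_{P/Q} = r_P/r_Q = (k₁·C_A^0.5·C_E)/(k₂·C_A^2) = (k₁/k₂)·C_A^-1.5·C_E.
= (0.135×7.450^0.5×4.200) / (1.22×7.450^2) = 1.548/67.71 = 0.0229.
The undesired path is higher order in A, so low C_A (CSTR or dilute feed) favours P.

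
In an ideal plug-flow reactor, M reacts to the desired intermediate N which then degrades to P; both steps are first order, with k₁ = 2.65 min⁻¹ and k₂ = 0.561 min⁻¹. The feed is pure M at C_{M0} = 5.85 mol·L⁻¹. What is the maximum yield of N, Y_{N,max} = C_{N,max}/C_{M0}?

0.659

Evaluating C_N at τ_opt = ln(k₂/k₁)/(k₂−k₁) gives C_{N,max}/C_{M0} = (k₁/k₂)^[k₂/(k₂−k₁)].
= (2.65/0.561)^(0.561/(0.561−2.65)) = (4.724)^(-0.2685) = 0.6591.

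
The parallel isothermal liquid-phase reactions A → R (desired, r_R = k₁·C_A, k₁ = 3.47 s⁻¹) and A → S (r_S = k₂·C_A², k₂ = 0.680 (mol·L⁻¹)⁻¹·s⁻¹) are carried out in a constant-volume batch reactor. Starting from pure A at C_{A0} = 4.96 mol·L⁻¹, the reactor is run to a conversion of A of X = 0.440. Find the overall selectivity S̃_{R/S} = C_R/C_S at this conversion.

C_A = C_{A0}(1−X) = 2.778 mol·L⁻¹.
Along a PFR/batch, dC_R/dC_A = −r_R/(r_R+r_S) = −k₁/(k₁+k₂·C_A).
Integrating from C_{A0} to C_A: C_R = (3.47/0.680)·ln[(3.47+0.680·4.96)/(3.47+0.680·2.78)] = 5.103·ln(6.843/5.359) = 1.247 mol·L⁻¹.
C_S = (C_{A0}−C_A)−C_R = 0.9349 mol·L⁻¹; S̃_{R/S} = 1.247/0.9349 = 1.33.

1.33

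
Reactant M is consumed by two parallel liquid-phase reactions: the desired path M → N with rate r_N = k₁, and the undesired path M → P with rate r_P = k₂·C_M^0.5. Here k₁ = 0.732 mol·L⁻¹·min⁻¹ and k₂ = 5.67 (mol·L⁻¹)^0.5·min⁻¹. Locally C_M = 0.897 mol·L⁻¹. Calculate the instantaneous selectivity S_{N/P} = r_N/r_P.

0.136

S_{N/P} = r_N/r_P = (k₁)/(k₂·C_M^0.5) = (k₁/k₂)·C_M^-0.5.
= (0.732) / (5.67×0.8970^0.5) = 0.7320/5.370 = 0.136.
The undesired path is higher order in M, so low C_M (CSTR or dilute feed) favours N.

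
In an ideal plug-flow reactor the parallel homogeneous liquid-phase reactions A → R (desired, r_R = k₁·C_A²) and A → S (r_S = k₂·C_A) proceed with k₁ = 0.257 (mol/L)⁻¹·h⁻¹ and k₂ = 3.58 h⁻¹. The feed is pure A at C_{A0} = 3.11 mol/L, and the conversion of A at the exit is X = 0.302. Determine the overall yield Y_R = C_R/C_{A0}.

C_A = C_{A0}(1−X) = 2.171 mol/L.
Along a PFR/batch, dC_S/dC_A = −r_S/(r_R+r_S) = −k₂/(k₂+k₁·C_A).
Integrating from C_{A0} to C_A: C_S = (3.58/0.257)·ln[(3.58+0.257·3.11)/(3.58+0.257·2.17)] = 13.93·ln(4.379/4.138) = 0.7898 mol/L.
Then C_R = (C_{A0}−C_A) − C_S = 0.9392 − 0.7898 = 0.1494 mol/L.
Y_R = C_R/C_{A0} = 0.1494/3.11 = 0.0481.

0.0481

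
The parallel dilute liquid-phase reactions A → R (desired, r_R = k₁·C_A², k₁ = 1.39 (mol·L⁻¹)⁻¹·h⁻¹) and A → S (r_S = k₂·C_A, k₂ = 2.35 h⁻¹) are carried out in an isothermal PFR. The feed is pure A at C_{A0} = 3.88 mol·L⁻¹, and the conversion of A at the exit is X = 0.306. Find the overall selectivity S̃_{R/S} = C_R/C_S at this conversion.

1.93

C_A = C_{A0}(1−X) = 2.693 mol·L⁻¹.
Along a PFR/batch, dC_S/dC_A = −r_S/(r_R+r_S) = −k₂/(k₂+k₁·C_A).
Integrating from C_{A0} to C_A: C_S = (2.35/1.39)·ln[(2.35+1.39·3.88)/(2.35+1.39·2.69)] = 1.691·ln(7.743/6.093) = 0.4052 mol·L⁻¹.
Then C_R = (C_{A0}−C_A) − C_S = 1.187 − 0.4052 = 0.7820 mol·L⁻¹.
S̃_{R/S} = C_R/C_S = 0.7820/0.4052 = 1.93.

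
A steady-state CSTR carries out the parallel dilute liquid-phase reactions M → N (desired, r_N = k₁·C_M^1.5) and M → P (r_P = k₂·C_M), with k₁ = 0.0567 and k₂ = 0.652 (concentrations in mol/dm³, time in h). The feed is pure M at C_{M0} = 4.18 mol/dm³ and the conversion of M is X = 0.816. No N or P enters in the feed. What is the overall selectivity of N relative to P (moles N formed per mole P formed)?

0.0763

Exit C_M = C_{M0}(1−X) = 4.18×0.184 = 0.7691 mol/dm³.
A CSTR operates uniformly at the exit composition, giving r_N = 0.03824 and r_P = 0.5015 (each k·C_M^n at C_M = 0.7691).
Overall selectivity = C_N/C_P = r_Nτ/(r_Pτ) = r_N/r_P = 0.0763.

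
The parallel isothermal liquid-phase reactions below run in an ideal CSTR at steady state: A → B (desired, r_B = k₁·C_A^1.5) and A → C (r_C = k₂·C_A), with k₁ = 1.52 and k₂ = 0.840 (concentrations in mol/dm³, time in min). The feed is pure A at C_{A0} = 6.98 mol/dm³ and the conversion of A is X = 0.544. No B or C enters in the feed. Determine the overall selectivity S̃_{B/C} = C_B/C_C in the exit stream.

Exit C_A = C_{A0}(1−X) = 6.98×0.456 = 3.183 mol/dm³.
A CSTR operates uniformly at the exit composition, giving r_B = 8.631 and r_C = 2.674 (each k·C_A^n at C_A = 3.183).
Overall selectivity = C_B/C_C = r_Bτ/(r_Cτ) = r_B/r_C = 3.23.

3.23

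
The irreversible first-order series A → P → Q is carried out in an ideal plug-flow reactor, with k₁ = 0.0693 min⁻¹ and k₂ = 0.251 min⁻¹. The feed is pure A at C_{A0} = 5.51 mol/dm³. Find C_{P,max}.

0.931 mol/dm³

Evaluating C_P at τ_opt = ln(k₂/k₁)/(k₂−k₁) gives C_{P,max}/C_{A0} = (k₁/k₂)^[k₂/(k₂−k₁)].
= (0.0693/0.251)^(0.251/(0.251−0.0693)) = (0.2761)^(1.381) = 0.1690.
C_{P,max} = 0.1690×5.51 = 0.931 mol/dm³.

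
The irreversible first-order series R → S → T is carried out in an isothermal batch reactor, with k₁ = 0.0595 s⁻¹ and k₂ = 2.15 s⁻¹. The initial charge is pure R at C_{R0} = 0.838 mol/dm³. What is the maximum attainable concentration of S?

For a first-order series the maximum intermediate yield is C_{S,max}/C_{R0} = (k₁/k₂)^[k₂/(k₂−k₁)].
= (0.0595/2.15)^(2.15/(2.15−0.0595)) = (0.02767)^(1.028) = 0.02499.
C_{S,max} = 0.02499×0.838 = 0.0209 mol/dm³.

0.0209 mol/dm³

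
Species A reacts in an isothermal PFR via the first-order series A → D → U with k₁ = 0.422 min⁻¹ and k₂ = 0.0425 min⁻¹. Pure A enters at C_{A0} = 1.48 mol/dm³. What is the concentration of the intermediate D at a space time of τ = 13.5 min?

0.922 mol/dm³

For first-order series with pure A initially, C_D(τ) = k₁C_{A0}/(k₂−k₁)·(e^(−k₁τ) − e^(−k₂τ)).
e^(−k₁τ) = e^(−0.422×13.5) = e^(−5.697) = 0.003356; e^(−k₂τ) = e^(−0.5738) = 0.5634.
C_D = 0.422×1.48/(0.0425−0.422) × (0.003356−0.5634) = (-1.646)×(-0.5601) = 0.9217 mol/dm³.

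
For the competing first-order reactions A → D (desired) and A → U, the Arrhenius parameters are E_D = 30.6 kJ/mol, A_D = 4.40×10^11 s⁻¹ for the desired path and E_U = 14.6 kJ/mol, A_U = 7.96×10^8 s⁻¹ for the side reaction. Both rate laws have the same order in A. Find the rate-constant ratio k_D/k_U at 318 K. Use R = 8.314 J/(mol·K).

1.30

k_D/k_U = (A_D/A_U)·exp[−(E_D−E_U)/(RT)] = (A_D/A_U)·exp[(E_U−E_D)/(RT)].
(E_U−E_D)/(RT) = (14.6−30.6)×10³/(8.314×318) = -16000/2644 = -6.052.
k_D/k_U = (4.40×10^11/7.96×10^8)·exp(-6.052) = 552.8 × 0.002354 = 1.30.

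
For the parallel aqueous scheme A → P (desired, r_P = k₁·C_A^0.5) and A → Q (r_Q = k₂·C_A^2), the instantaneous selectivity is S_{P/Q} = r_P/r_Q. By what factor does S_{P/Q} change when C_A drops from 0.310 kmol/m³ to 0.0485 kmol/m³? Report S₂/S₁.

16.2

S_{P/Q} = (k₁/k₂)·C_A^-1.5, so S₂/S₁ = (C_{A,2}/C_{A,1})^-1.5.
= (0.0485/0.310)^(-1.5) = (0.1565)^(-1.5) = 16.2.
Selectivity toward P rises as C_A falls — low-concentration operation is favoured.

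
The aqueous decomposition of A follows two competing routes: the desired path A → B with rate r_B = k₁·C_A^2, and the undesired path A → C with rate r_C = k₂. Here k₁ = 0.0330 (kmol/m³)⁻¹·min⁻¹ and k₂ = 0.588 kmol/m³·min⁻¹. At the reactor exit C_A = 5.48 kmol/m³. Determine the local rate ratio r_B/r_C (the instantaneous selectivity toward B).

1.69

S_{B/C} = r_B/r_C = (k₁·C_A^2)/(k₂) = (k₁/k₂)·C_A^2.
= (0.0330×5.480^2) / (0.588) = 0.9910/0.5880 = 1.69.
Since the desired path is higher order in A, keeping C_A high (PFR or concentrated feed) favours B.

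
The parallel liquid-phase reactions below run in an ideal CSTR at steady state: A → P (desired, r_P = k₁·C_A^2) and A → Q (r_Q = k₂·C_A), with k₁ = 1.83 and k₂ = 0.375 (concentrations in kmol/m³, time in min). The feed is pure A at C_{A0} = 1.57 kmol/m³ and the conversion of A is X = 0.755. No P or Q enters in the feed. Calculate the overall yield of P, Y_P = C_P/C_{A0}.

Exit C_A = C_{A0}(1−X) = 1.57×0.245 = 0.3846 kmol/m³.
A CSTR operates uniformly at the exit composition, giving r_P = 0.2708 and r_Q = 0.1442 (each k·C_A^n at C_A = 0.3846).
Fraction of consumed A going to P: r_P/(r_P+r_Q) = 0.6524.
C_P = 0.6524·C_{A0}·X = 0.6524×1.57×0.755 = 0.773 kmol/m³; Y_P = C_P/C_{A0} = 0.493.

0.493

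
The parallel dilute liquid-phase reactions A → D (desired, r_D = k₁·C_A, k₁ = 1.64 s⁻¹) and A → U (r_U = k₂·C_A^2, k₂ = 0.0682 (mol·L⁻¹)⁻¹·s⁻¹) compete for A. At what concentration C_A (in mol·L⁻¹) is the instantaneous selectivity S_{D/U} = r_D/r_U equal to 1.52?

15.8 mol·L⁻¹

S_{D/U} = (k₁/k₂)·C_A⁻¹ ⇒ C_A = (S·k₂/k₁)^(-1).
= (1.52×0.0682/1.64)^(-1) = (0.06321)^(-1) = 15.8 mol·L⁻¹.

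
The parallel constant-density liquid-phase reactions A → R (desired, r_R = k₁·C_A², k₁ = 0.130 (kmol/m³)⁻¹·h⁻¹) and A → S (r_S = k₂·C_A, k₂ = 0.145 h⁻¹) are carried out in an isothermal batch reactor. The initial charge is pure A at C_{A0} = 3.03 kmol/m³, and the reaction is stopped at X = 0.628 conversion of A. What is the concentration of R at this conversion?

C_A = C_{A0}(1−X) = 1.127 kmol/m³.
Along a PFR/batch, dC_S/dC_A = −r_S/(r_R+r_S) = −k₂/(k₂+k₁·C_A).
Integrating from C_{A0} to C_A: C_S = (0.145/0.130)·ln[(0.145+0.130·3.03)/(0.145+0.130·1.13)] = 1.115·ln(0.5389/0.2915) = 0.6853 kmol/m³.
Then C_R = (C_{A0}−C_A) − C_S = 1.903 − 0.6853 = 1.218 kmol/m³.

1.22 kmol/m³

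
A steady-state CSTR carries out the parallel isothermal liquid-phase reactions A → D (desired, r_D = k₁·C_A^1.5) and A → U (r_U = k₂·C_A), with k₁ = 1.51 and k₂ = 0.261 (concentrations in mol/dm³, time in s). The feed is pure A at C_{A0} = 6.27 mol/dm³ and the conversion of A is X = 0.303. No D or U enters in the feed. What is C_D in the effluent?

Exit C_A = C_{A0}(1−X) = 6.27×0.697 = 4.370 mol/dm³.
A CSTR operates uniformly at the exit composition, giving r_D = 13.80 and r_U = 1.141 (each k·C_A^n at C_A = 4.370).
Fraction of consumed A going to D: r_D/(r_D+r_U) = 0.9236.
C_D = 0.9236·C_{A0}·X = 0.9236×6.27×0.303 = 1.75 mol/dm³.

1.75 mol/dm³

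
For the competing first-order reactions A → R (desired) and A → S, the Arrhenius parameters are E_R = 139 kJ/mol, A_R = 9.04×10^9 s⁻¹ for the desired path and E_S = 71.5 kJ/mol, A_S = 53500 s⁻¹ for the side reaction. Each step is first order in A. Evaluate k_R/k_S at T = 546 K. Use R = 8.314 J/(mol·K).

0.0589

With equal orders, S_{R/S} = k_R/k_S = (A_R/A_S)·exp[(E_S−E_R)/(RT)].
(E_S−E_R)/(RT) = (71.5−139)×10³/(8.314×546) = -67500/4539 = -14.87.
k_R/k_S = (9.04×10^9/53500)·exp(-14.87) = 1.690×10^5 × 3.485×10^-7 = 0.0589.
Since E_R > E_S, raising the temperature improves selectivity toward R.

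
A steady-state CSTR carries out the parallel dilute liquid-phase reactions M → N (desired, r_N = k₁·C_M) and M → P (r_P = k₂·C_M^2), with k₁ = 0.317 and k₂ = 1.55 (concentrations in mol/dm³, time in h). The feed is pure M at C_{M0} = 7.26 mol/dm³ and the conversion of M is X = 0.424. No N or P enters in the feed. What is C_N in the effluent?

Exit C_M = C_{M0}(1−X) = 7.26×0.576 = 4.182 mol/dm³.
Rates in a CSTR are evaluated at the outlet concentration: r_N = 0.317×4.182 = 1.326, r_P = 1.55×4.182^2 = 27.11.
Fraction of consumed M going to N: r_N/(r_N+r_P) = 0.04663.
C_N = 0.04663·C_{M0}·X = 0.04663×7.26×0.424 = 0.144 mol/dm³.

0.144 mol/dm³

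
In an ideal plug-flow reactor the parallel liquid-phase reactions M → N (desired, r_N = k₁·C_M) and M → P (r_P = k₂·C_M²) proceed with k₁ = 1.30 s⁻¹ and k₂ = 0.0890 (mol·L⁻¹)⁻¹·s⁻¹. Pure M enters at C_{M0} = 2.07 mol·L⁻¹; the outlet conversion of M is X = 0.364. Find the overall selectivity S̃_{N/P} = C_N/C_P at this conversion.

8.64

C_M = C_{M0}(1−X) = 1.317 mol·L⁻¹.
Along a PFR/batch, dC_N/dC_M = −r_N/(r_N+r_P) = −k₁/(k₁+k₂·C_M).
Integrating from C_{M0} to C_M: C_N = (1.30/0.0890)·ln[(1.30+0.0890·2.07)/(1.30+0.0890·1.32)] = 14.61·ln(1.484/1.417) = 0.6753 mol·L⁻¹.
C_P = (C_{M0}−C_M)−C_N = 0.07815 mol·L⁻¹; S̃_{N/P} = 0.6753/0.07815 = 8.64.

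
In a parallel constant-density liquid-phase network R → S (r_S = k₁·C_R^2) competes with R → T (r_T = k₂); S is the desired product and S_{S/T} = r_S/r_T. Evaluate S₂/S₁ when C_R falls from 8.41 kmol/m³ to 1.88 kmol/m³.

S_{S/T} = (k₁/k₂)·C_R^2, so S₂/S₁ = (C_{R,2}/C_{R,1})^2.
= (1.88/8.41)^2 = (0.2235)^2 = 0.0500.

0.0500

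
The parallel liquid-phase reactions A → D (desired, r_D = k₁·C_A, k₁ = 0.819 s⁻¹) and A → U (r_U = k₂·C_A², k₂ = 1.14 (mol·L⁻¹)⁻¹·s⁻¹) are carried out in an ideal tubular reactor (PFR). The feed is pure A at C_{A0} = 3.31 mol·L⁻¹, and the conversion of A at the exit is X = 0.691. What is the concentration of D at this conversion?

C_A = C_{A0}(1−X) = 1.023 mol·L⁻¹.
Along a PFR/batch, dC_D/dC_A = −r_D/(r_D+r_U) = −k₁/(k₁+k₂·C_A).
Integrating from C_{A0} to C_A: C_D = (0.819/1.14)·ln[(0.819+1.14·3.31)/(0.819+1.14·1.02)] = 0.7184·ln(4.592/1.985) = 0.6026 mol·L⁻¹.

0.603 mol·L⁻¹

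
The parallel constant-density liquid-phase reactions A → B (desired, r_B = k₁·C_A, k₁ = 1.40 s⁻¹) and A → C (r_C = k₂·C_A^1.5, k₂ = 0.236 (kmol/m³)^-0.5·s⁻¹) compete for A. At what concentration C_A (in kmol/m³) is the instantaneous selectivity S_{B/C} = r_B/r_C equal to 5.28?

1.26 kmol/m³

S_{B/C} = (k₁/k₂)·C_A^-0.5 ⇒ C_A = (S·k₂/k₁)^(-2).
= (5.28×0.236/1.40)^(-2) = (0.8901)^(-2) = 1.26 kmol/m³.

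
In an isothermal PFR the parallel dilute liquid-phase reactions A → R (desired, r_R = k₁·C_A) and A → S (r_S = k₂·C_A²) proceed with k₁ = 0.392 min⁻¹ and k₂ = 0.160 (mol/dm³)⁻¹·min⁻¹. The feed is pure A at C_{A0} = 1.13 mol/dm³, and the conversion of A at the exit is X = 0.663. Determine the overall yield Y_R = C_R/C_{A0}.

0.509

C_A = C_{A0}(1−X) = 0.3808 mol/dm³.
Along a PFR/batch, dC_R/dC_A = −r_R/(r_R+r_S) = −k₁/(k₁+k₂·C_A).
Integrating from C_{A0} to C_A: C_R = (0.392/0.160)·ln[(0.392+0.160·1.13)/(0.392+0.160·0.381)] = 2.450·ln(0.5728/0.4529) = 0.5753 mol/dm³.
Y_R = C_R/C_{A0} = 0.5753/1.13 = 0.509.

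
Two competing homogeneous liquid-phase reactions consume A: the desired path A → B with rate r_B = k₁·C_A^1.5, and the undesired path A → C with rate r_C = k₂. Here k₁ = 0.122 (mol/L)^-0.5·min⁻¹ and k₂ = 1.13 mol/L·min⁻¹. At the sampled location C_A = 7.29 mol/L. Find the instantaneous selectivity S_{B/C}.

S_{B/C} = r_B/r_C = (k₁·C_A^1.5)/(k₂) = (k₁/k₂)·C_A^1.5.
= (0.122×7.290^1.5) / (1.13) = 2.401/1.130 = 2.13.

2.13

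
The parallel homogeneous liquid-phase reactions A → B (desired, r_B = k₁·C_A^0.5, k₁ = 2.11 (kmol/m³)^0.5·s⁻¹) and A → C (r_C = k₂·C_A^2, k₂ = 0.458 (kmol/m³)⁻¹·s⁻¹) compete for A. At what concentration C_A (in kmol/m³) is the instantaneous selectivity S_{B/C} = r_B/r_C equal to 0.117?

11.6 kmol/m³

S_{B/C} = (k₁/k₂)·C_A^-1.5 ⇒ C_A = (S·k₂/k₁)^(1/(-1.5)).
= (0.117×0.458/2.11)^(-0.6667) = (0.02540)^(-0.6667) = 11.6 kmol/m³.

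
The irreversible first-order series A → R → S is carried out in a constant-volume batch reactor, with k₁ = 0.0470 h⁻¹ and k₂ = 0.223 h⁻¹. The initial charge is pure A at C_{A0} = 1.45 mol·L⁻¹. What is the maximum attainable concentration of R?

0.202 mol·L⁻¹

At the optimum, C_{R,max}/C_{A0} = (k₁/k₂)^[k₂/(k₂−k₁)].
= (0.0470/0.223)^(0.223/(0.223−0.0470)) = (0.2108)^(1.267) = 0.1391.
C_{R,max} = 0.1391×1.45 = 0.202 mol·L⁻¹.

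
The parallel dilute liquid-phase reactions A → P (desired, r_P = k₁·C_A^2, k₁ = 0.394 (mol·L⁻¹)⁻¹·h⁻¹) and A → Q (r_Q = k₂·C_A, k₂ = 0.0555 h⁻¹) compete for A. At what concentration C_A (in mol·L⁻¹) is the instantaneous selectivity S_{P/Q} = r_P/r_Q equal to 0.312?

S_{P/Q} = (k₁/k₂)·C_A ⇒ C_A = S·k₂/k₁.
= 0.312×0.0555/0.394 = 0.0439 mol·L⁻¹.

0.0439 mol·L⁻¹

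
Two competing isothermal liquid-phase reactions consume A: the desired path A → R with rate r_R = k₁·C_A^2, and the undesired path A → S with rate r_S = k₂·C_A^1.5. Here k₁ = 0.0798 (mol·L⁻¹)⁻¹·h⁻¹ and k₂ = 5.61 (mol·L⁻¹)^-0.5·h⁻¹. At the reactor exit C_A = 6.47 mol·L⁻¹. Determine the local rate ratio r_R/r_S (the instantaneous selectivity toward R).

S_{R/S} = r_R/r_S = (k₁·C_A^2)/(k₂·C_A^1.5) = (k₁/k₂)·C_A^0.5.
= (0.0798×6.470^2) / (5.61×6.470^1.5) = 3.340/92.32 = 0.0362.
Since the desired path is higher order in A, keeping C_A high (PFR or concentrated feed) favours R.

0.0362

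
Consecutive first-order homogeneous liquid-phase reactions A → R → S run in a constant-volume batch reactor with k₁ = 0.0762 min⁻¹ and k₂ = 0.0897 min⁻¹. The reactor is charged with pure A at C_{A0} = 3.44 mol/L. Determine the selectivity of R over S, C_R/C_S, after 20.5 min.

The intermediate concentration in a first-order A→B→C sequence is C_R = k₁C_{A0}(e^(−k₁t) − e^(−k₂t))/(k₂−k₁).
e^(−k₁t) = e^(−0.0762×20.5) = e^(−1.562) = 0.2097; e^(−k₂t) = e^(−1.839) = 0.1590.
C_R = 0.0762×3.44/(0.0897−0.0762) × (0.2097−0.1590) = 19.42×0.05070 = 0.9843 mol/L.
C_A = C_{A0}e^(−k₁t) = 0.7214 mol/L, so C_S = C_{A0}−C_A−C_R = 1.734 mol/L; C_R/C_S = 0.568.

0.568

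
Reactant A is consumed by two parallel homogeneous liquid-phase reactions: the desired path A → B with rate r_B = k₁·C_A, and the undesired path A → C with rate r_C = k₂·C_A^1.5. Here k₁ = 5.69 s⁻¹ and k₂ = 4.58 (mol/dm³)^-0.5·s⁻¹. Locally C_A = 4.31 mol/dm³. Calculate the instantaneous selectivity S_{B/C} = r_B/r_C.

S_{B/C} = r_B/r_C = (k₁·C_A)/(k₂·C_A^1.5) = (k₁/k₂)·C_A^-0.5.
= (5.69×4.310) / (4.58×4.310^1.5) = 24.52/40.98 = 0.598.

0.598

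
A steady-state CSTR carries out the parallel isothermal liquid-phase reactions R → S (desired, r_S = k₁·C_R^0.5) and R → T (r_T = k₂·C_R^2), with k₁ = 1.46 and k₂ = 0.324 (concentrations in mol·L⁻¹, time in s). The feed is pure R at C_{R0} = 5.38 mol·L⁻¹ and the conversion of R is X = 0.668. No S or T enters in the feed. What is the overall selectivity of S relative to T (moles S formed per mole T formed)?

1.89

Exit C_R = C_{R0}(1−X) = 5.38×0.332 = 1.786 mol·L⁻¹.
In a CSTR the entire volume is at exit conditions, so r_S = 1.46×1.786^0.5 = 1.951 and r_T = 0.324×1.786^2 = 1.034.
Overall selectivity = C_S/C_T = r_Sτ/(r_Tτ) = r_S/r_T = 1.89.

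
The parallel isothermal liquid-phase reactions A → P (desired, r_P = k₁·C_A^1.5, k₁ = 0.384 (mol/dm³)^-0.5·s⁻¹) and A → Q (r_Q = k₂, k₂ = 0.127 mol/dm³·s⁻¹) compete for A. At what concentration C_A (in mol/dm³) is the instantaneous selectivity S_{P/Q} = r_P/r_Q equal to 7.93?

1.90 mol/dm³

S_{P/Q} = (k₁/k₂)·C_A^1.5 ⇒ C_A = (S·k₂/k₁)^(1/1.5).
= (7.93×0.127/0.384)^(0.6667) = (2.623)^(0.6667) = 1.90 mol/dm³.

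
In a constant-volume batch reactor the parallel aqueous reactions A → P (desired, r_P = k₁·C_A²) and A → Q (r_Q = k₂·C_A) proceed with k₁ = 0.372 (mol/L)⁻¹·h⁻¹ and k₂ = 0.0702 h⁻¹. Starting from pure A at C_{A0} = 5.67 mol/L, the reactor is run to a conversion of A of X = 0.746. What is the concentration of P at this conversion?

C_A = C_{A0}(1−X) = 1.440 mol/L.
Along a PFR/batch, dC_Q/dC_A = −r_Q/(r_P+r_Q) = −k₂/(k₂+k₁·C_A).
Integrating from C_{A0} to C_A: C_Q = (0.0702/0.372)·ln[(0.0702+0.372·5.67)/(0.0702+0.372·1.44)] = 0.1887·ln(2.179/0.6059) = 0.2416 mol/L.
Then C_P = (C_{A0}−C_A) − C_Q = 4.230 − 0.2416 = 3.988 mol/L.

3.99 mol/L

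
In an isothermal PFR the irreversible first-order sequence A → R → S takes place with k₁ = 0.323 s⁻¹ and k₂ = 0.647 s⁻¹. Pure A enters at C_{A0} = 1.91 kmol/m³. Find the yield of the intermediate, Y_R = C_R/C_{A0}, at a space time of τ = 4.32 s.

For first-order series with pure A initially, C_R(τ) = k₁C_{A0}/(k₂−k₁)·(e^(−k₁τ) − e^(−k₂τ)).
e^(−k₁τ) = e^(−0.323×4.32) = e^(−1.395) = 0.2477; e^(−k₂τ) = e^(−2.795) = 0.06111.
C_R = 0.323×1.91/(0.647−0.323) × (0.2477−0.06111) = 1.904×0.1866 = 0.3554 kmol/m³.
Y_R = C_R/C_{A0} = 0.3554/1.91 = 0.186.

0.186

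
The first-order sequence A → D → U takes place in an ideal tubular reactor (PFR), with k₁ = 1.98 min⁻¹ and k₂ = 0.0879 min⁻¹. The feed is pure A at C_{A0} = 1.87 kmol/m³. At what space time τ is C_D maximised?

1.65 min

For first-order series the maximum of C_D occurs at τ_opt = ln(k₂/k₁)/(k₂−k₁).
= ln(0.0879/1.98)/(0.0879−1.98) = ln(0.04439)/-1.892 = -3.115/-1.892 = 1.65 min.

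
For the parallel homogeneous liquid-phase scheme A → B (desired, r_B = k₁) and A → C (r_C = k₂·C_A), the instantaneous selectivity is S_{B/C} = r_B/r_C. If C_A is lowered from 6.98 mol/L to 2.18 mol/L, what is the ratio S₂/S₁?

3.20

S_{B/C} = (k₁/k₂)·C_A⁻¹, so S₂/S₁ = (C_{A,2}/C_{A,1})⁻¹.
= 6.98/2.18 = 3.20.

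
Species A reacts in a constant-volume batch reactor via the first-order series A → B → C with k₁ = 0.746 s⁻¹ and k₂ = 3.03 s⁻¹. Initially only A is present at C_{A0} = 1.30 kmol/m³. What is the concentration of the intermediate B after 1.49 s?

For first-order series with pure A initially, C_B(t) = k₁C_{A0}/(k₂−k₁)·(e^(−k₁t) − e^(−k₂t)).
e^(−k₁t) = e^(−0.746×1.49) = e^(−1.112) = 0.3291; e^(−k₂t) = e^(−4.515) = 0.01095.
C_B = 0.746×1.30/(3.03−0.746) × (0.3291−0.01095) = 0.4246×0.3181 = 0.1351 kmol/m³.

0.135 kmol/m³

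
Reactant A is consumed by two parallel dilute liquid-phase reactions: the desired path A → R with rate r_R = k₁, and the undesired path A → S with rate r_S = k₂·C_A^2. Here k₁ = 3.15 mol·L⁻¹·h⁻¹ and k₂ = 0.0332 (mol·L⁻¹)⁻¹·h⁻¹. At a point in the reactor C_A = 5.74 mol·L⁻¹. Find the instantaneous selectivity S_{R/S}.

2.88

S_{R/S} = r_R/r_S = (k₁)/(k₂·C_A^2) = (k₁/k₂)·C_A^-2.
= (3.15) / (0.0332×5.740^2) = 3.150/1.094 = 2.88.
The undesired path is higher order in A, so low C_A (CSTR or dilute feed) favours R.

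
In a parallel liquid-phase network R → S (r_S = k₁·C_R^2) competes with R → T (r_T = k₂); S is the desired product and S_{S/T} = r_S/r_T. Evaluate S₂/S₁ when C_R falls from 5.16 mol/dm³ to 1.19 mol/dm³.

S_{S/T} = (k₁/k₂)·C_R^2, so S₂/S₁ = (C_{R,2}/C_{R,1})^2.
= (1.19/5.16)^2 = (0.2306)^2 = 0.0532.
Selectivity toward S falls as C_R falls — high-concentration operation is favoured.

0.0532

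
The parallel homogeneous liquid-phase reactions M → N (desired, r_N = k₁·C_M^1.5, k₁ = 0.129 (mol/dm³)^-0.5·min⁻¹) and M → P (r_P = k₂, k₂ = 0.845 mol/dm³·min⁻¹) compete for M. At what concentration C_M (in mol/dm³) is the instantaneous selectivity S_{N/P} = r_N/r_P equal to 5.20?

10.5 mol/dm³

S_{N/P} = (k₁/k₂)·C_M^1.5 ⇒ C_M = (S·k₂/k₁)^(1/1.5).
= (5.20×0.845/0.129)^(0.6667) = (34.06)^(0.6667) = 10.5 mol/dm³.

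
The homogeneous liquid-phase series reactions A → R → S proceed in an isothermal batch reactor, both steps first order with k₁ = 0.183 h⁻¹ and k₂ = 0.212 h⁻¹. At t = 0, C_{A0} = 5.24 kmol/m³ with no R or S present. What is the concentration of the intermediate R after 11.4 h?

The intermediate concentration in a first-order A→B→C sequence is C_R = k₁C_{A0}(e^(−k₁t) − e^(−k₂t))/(k₂−k₁).
e^(−k₁t) = e^(−0.183×11.4) = e^(−2.086) = 0.1242; e^(−k₂t) = e^(−2.417) = 0.08921.
C_R = 0.183×5.24/(0.212−0.183) × (0.1242−0.08921) = 33.07×0.03495 = 1.156 kmol/m³.

1.16 kmol/m³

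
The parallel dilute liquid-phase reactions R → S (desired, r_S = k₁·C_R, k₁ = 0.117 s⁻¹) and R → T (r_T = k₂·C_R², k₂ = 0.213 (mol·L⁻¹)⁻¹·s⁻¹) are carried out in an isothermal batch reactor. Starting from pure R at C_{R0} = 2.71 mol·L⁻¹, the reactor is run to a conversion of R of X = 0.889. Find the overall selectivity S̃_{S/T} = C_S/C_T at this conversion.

0.442

C_R = C_{R0}(1−X) = 0.3008 mol·L⁻¹.
Along a PFR/batch, dC_S/dC_R = −r_S/(r_S+r_T) = −k₁/(k₁+k₂·C_R).
Integrating from C_{R0} to C_R: C_S = (0.117/0.213)·ln[(0.117+0.213·2.71)/(0.117+0.213·0.301)] = 0.5493·ln(0.6942/0.1811) = 0.7382 mol·L⁻¹.
C_T = (C_{R0}−C_R)−C_S = 1.671 mol·L⁻¹; S̃_{S/T} = 0.7382/1.671 = 0.442.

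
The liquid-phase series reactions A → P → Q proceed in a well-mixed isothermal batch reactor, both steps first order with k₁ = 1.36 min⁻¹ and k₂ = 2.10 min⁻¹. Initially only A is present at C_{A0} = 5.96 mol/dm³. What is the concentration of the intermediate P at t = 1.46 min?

The intermediate concentration in a first-order A→B→C sequence is C_P = k₁C_{A0}(e^(−k₁t) − e^(−k₂t))/(k₂−k₁).
e^(−k₁t) = e^(−1.36×1.46) = e^(−1.986) = 0.1373; e^(−k₂t) = e^(−3.066) = 0.04661.
C_P = 1.36×5.96/(2.10−1.36) × (0.1373−0.04661) = 10.95×0.09069 = 0.9934 mol/dm³.

0.993 mol/dm³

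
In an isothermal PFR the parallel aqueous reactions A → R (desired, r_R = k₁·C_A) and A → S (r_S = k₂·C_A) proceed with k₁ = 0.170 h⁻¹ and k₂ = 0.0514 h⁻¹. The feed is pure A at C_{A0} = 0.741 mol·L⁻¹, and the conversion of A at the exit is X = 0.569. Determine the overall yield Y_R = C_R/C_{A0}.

0.437

C_A = C_{A0}(1−X) = 0.3194 mol·L⁻¹.
Both paths are first order in A, so the instantaneous fraction to R is constant: dC_R/d(−C_A) = k₁/(k₁+k₂) = 0.7678.
C_R = 0.7678·(C_{A0}−C_A) = 0.7678×0.4216 = 0.324 mol·L⁻¹.
Y_R = C_R/C_{A0} = 0.3237/0.741 = 0.437.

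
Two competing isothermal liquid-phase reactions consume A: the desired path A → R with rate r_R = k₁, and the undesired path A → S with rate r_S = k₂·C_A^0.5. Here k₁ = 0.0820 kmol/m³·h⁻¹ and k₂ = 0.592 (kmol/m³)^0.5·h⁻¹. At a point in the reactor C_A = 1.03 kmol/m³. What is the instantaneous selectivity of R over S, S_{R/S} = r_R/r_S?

0.136

S_{R/S} = r_R/r_S = (k₁)/(k₂·C_A^0.5) = (k₁/k₂)·C_A^-0.5.
= (0.0820) / (0.592×1.030^0.5) = 0.08200/0.6008 = 0.136.
The undesired path is higher order in A, so low C_A (CSTR or dilute feed) favours R.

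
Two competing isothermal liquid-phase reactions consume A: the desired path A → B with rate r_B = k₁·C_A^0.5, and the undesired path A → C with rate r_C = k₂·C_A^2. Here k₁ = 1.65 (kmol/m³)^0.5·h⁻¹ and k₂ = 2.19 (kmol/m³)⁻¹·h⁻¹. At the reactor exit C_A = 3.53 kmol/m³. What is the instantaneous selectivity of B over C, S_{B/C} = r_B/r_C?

0.114

S_{B/C} = r_B/r_C = (k₁·C_A^0.5)/(k₂·C_A^2) = (k₁/k₂)·C_A^-1.5.
= (1.65×3.530^0.5) / (2.19×3.530^2) = 3.100/27.29 = 0.114.
The undesired path is higher order in A, so low C_A (CSTR or dilute feed) favours B.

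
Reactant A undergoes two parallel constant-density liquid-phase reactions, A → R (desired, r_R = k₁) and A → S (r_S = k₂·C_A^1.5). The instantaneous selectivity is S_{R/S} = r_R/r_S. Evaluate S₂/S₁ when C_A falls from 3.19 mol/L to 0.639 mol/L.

11.2

S_{R/S} = (k₁/k₂)·C_A^-1.5, so S₂/S₁ = (C_{A,2}/C_{A,1})^-1.5.
= (0.639/3.19)^(-1.5) = (0.2003)^(-1.5) = 11.2.
Selectivity toward R rises as C_A falls — low-concentration operation is favoured.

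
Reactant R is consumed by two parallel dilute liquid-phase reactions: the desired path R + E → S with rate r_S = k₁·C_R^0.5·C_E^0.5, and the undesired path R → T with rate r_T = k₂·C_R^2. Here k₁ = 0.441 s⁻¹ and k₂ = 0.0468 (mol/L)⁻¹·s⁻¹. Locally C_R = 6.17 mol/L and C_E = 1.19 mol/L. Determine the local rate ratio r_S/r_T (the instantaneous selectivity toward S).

S_{S/T} = r_S/r_T = (k₁·C_R^0.5·C_E^0.5)/(k₂·C_R^2) = (k₁/k₂)·C_R^-1.5·C_E^0.5.
= (0.441×6.170^0.5×1.190^0.5) / (0.0468×6.170^2) = 1.195/1.782 = 0.671.
The undesired path is higher order in R, so low C_R (CSTR or dilute feed) favours S.

0.671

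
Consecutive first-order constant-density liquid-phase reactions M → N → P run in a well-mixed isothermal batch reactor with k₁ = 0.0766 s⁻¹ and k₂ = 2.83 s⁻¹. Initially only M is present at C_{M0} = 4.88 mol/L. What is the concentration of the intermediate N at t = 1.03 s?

Solving the coupled first-order balances gives C_N(t) = [k₁/(k₂−k₁)]·C_{M0}·(e^(−k₁t) − e^(−k₂t)).
e^(−k₁t) = e^(−0.0766×1.03) = e^(−0.07890) = 0.9241; e^(−k₂t) = e^(−2.915) = 0.05421.
C_N = 0.0766×4.88/(2.83−0.0766) × (0.9241−0.05421) = 0.1358×0.8699 = 0.1181 mol/L.

0.118 mol/L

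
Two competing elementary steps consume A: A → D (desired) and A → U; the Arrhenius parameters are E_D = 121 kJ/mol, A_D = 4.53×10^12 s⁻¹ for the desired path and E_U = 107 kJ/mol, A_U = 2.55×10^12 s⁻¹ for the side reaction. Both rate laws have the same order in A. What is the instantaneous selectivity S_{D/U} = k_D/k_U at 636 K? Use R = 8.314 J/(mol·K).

0.126

k_D/k_U = (A_D/A_U)·exp[−(E_D−E_U)/(RT)] = (A_D/A_U)·exp[(E_U−E_D)/(RT)].
(E_U−E_D)/(RT) = (107−121)×10³/(8.314×636) = -14000/5288 = -2.648.
k_D/k_U = (4.53×10^12/2.55×10^12)·exp(-2.648) = 1.776 × 0.07082 = 0.126.
Since E_D > E_U, raising the temperature improves selectivity toward D.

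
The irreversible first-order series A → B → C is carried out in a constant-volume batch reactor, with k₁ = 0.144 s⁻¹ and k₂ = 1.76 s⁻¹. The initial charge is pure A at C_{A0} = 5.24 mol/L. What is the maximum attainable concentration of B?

Evaluating C_B at t_opt = ln(k₂/k₁)/(k₂−k₁) gives C_{B,max}/C_{A0} = (k₁/k₂)^[k₂/(k₂−k₁)].
= (0.144/1.76)^(1.76/(1.76−0.144)) = (0.08182)^(1.089) = 0.06546.
C_{B,max} = 0.06546×5.24 = 0.343 mol/L.

0.343 mol/L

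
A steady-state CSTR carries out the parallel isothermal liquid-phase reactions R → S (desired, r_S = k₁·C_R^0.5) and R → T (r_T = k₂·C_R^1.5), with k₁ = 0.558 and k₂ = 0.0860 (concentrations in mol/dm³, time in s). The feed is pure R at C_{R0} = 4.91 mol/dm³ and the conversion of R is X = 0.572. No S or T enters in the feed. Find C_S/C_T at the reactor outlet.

3.09

Exit C_R = C_{R0}(1−X) = 4.91×0.428 = 2.101 mol/dm³.
A CSTR operates uniformly at the exit composition, giving r_S = 0.8089 and r_T = 0.2620 (each k·C_R^n at C_R = 2.101).
Overall selectivity = C_S/C_T = r_Sτ/(r_Tτ) = r_S/r_T = 3.09.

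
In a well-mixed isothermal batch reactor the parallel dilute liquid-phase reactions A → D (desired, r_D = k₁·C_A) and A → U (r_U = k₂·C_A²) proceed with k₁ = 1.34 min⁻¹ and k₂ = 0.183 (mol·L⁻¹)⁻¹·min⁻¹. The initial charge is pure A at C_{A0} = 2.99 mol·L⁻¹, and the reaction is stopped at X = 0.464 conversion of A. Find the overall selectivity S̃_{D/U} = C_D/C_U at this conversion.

3.21

C_A = C_{A0}(1−X) = 1.603 mol·L⁻¹.
Along a PFR/batch, dC_D/dC_A = −r_D/(r_D+r_U) = −k₁/(k₁+k₂·C_A).
Integrating from C_{A0} to C_A: C_D = (1.34/0.183)·ln[(1.34+0.183·2.99)/(1.34+0.183·1.60)] = 7.322·ln(1.887/1.633) = 1.058 mol·L⁻¹.
C_U = (C_{A0}−C_A)−C_D = 0.3294 mol·L⁻¹; S̃_{D/U} = 1.058/0.3294 = 3.21.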